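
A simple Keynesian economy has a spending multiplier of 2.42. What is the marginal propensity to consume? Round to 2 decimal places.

k = 1/(1 − MPC), so 1 − MPC = 1/k = 1/2.42 = 0.4132
MPC = 1 − 0.4132 = 0.59

MPC = 0.59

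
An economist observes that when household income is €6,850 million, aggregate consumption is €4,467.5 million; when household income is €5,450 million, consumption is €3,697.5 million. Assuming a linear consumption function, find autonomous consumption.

a = 700

MPC = ΔC/ΔY = (4467.5 − 3697.5)/(6850 − 5450) = 770/1400 = 0.55
a = C − MPC·Y = 3697.5 − 0.55(5450) = 3697.5 − 2997.5 = 700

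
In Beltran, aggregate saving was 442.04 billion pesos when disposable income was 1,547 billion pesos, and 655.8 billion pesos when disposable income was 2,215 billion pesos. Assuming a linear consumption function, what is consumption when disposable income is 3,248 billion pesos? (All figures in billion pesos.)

C = 2261.64

MPS = ΔS/ΔY = (655.8 − 442.04)/(2215 − 1547) = 213.76/668 = 0.32
MPC = 1 − MPS = 0.68
Autonomous saving = 442.04 − 0.32(1547) = -53, so a = 53
C = 53 + 0.68(3248) = 53 + 2208.64 = 2261.64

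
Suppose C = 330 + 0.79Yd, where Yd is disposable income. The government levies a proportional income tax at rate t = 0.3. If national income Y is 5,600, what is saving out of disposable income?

S = 493.2

Yd = (1 − 0.3)(5600) = 0.7(5600) = 3920
C = 330 + 0.79(3920) = 330 + 3096.8 = 3426.8
S = Yd − C = 3920 − 3426.8 = 493.2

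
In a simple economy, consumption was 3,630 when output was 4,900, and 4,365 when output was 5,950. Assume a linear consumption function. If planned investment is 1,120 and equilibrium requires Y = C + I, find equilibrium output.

MPC = (4365 − 3630)/(5950 − 4900) = 735/1050 = 0.7
a = 3630 − 0.7(4900) = 200
Equilibrium: Y = 200 + 0.7Y + 1120
0.3Y = 1320, so Y = 1320/0.3 = 4400

Y = 4400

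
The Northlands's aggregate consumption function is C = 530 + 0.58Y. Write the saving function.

S = Y − C = Y − (530 + 0.58Y) = -530 + (1 − 0.58)Y

S = -530 + 0.42Y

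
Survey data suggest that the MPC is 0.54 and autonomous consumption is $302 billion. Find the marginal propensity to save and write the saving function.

MPS = 1 − MPC = 1 − 0.54 = 0.46
S = Y − C = -302 + 0.46Y

MPS = 0.46; S = -302 + 0.46Y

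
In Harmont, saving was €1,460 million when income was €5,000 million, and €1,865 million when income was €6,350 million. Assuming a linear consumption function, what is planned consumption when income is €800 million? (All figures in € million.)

MPS = ΔS/ΔY = (1865 − 1460)/(6350 − 5000) = 405/1350 = 0.3
MPC = 1 − MPS = 0.7
Autonomous saving = 1460 − 0.3(5000) = -40, so a = 40
C = 40 + 0.7(800) = 40 + 560 = 600

C = 600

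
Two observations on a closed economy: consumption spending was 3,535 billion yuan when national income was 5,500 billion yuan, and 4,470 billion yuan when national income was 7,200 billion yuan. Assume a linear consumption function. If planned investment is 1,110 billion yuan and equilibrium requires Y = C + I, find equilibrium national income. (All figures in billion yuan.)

MPC = (4470 − 3535)/(7200 − 5500) = 935/1700 = 0.55
a = 3535 − 0.55(5500) = 510
Equilibrium: Y = 510 + 0.55Y + 1110
0.45Y = 1620, so Y = 1620/0.45 = 3600

Y = 3600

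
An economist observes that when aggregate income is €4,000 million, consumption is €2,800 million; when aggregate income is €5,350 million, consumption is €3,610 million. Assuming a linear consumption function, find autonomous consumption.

MPC = ΔC/ΔY = (3610 − 2800)/(5350 − 4000) = 810/1350 = 0.6
a = C − MPC·Y = 2800 − 0.6(4000) = 2800 − 2400 = 400

a = 400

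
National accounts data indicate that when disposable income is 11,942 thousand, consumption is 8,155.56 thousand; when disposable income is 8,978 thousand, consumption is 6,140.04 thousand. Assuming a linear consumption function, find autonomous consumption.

MPC = ΔC/ΔY = (8155.56 − 6140.04)/(11942 − 8978) = 2015.52/2964 = 0.68
a = C − MPC·Y = 6140.04 − 0.68(8978) = 6140.04 − 6105.04 = 35

a = 35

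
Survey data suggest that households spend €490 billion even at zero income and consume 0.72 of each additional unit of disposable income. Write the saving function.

S = Y − C = Y − (490 + 0.72Y) = -490 + (1 − 0.72)Y

S = -490 + 0.28Y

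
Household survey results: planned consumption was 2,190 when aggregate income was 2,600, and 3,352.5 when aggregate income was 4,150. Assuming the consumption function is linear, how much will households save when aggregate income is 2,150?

S = 297.5

MPC = (3352.5 − 2190)/(4150 − 2600) = 1162.5/1550 = 0.75
a = 2190 − 0.75(2600) = 2190 − 1950 = 240
C = 240 + 0.75(2150) = 1852.5
S = 2150 − 1852.5 = 297.5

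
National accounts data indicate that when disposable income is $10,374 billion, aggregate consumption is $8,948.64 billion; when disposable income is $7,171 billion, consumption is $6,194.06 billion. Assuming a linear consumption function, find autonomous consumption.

a = 27

MPC = ΔC/ΔY = (8948.64 − 6194.06)/(10374 − 7171) = 2754.58/3203 = 0.86
a = C − MPC·Y = 6194.06 − 0.86(7171) = 6194.06 − 6167.06 = 27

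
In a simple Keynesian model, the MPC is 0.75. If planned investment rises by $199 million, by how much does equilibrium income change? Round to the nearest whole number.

The multiplier is 1/(1 − MPC) = 1/0.25.
ΔY = 199/0.25 = 796.00 ≈ 796

ΔY ≈ 796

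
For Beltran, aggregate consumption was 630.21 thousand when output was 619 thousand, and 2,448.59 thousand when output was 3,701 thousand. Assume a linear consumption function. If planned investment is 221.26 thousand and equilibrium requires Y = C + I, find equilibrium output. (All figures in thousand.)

Y = 1186

MPC = (2448.59 − 630.21)/(3701 − 619) = 1818.38/3082 = 0.59
a = 630.21 − 0.59(619) = 265
Equilibrium: Y = 265 + 0.59Y + 221.26
0.41Y = 486.26, so Y = 486.26/0.41 = 1186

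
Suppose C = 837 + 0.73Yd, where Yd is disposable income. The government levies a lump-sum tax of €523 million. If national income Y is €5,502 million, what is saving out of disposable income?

S = 507.33

Yd = Y − T = 5502 − 523 = 4979
C = 837 + 0.73(4979) = 837 + 3634.67 = 4471.67
S = Yd − C = 4979 − 4471.67 = 507.33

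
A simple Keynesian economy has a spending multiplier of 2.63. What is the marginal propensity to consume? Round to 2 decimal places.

k = 1/(1 − MPC), so 1 − MPC = 1/k = 1/2.63 = 0.3802
MPC = 1 − 0.3802 = 0.62

MPC = 0.62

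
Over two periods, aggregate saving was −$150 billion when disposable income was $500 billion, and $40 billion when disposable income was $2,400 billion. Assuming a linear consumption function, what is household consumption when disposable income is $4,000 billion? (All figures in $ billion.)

C = 3800

MPS = ΔS/ΔY = (40 − (-150))/(2400 − 500) = 190/1900 = 0.1
MPC = 1 − MPS = 0.9
Autonomous saving = -150 − 0.1(500) = -200, so a = 200
C = 200 + 0.9(4000) = 200 + 3600 = 3800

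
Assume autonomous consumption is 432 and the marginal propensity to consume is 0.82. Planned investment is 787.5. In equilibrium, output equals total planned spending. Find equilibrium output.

Y = 6775

Y = C + I = 432 + 0.82Y + 787.5
Y − 0.82Y = 1219.5
0.18Y = 1219.5, so Y = 1219.5/0.18 = 6775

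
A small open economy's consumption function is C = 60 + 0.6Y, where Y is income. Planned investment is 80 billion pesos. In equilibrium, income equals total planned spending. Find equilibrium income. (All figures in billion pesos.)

Y = 350

Y = C + I = 60 + 0.6Y + 80
Y − 0.6Y = 140
0.4Y = 140, so Y = 140/0.4 = 350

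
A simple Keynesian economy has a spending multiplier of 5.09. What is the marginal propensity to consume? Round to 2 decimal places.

MPC = 0.80

k = 1/(1 − MPC), so 1 − MPC = 1/k = 1/5.09 = 0.1965
MPC = 1 − 0.1965 = 0.80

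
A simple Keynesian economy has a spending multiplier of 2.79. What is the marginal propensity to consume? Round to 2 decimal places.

k = 1/(1 − MPC), so 1 − MPC = 1/k = 1/2.79 = 0.3584
MPC = 1 − 0.3584 = 0.64

MPC = 0.64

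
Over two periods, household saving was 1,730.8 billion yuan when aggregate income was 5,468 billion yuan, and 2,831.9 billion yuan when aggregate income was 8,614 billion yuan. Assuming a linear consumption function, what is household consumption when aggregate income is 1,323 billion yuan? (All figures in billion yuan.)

C = 1042.95

MPS = ΔS/ΔY = (2831.9 − 1730.8)/(8614 − 5468) = 1101.1/3146 = 0.35
MPC = 1 − MPS = 0.65
Autonomous saving = 1730.8 − 0.35(5468) = -183, so a = 183
C = 183 + 0.65(1323) = 183 + 859.95 = 1042.95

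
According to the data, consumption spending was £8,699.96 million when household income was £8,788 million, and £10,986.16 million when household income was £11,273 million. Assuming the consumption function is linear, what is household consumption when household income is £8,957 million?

C = 8855.44

MPC = (10986.16 − 8699.96)/(11273 − 8788) = 2286.2/2485 = 0.92
a = 8699.96 − 0.92(8788) = 8699.96 − 8084.96 = 615
C = 615 + 0.92(8957) = 615 + 8240.44 = 8855.44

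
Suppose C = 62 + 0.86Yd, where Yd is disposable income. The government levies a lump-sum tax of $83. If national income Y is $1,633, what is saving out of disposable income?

Yd = Y − T = 1633 − 83 = 1550
C = 62 + 0.86(1550) = 62 + 1333 = 1395
S = Yd − C = 1550 − 1395 = 155

S = 155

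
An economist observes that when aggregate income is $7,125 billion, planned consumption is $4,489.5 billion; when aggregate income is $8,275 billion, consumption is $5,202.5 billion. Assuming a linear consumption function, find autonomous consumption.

a = 72

MPC = ΔC/ΔY = (5202.5 − 4489.5)/(8275 − 7125) = 713/1150 = 0.62
a = C − MPC·Y = 4489.5 − 0.62(7125) = 4489.5 − 4417.5 = 72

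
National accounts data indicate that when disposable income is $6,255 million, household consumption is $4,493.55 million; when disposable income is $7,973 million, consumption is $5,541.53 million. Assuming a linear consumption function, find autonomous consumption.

MPC = ΔC/ΔY = (5541.53 − 4493.55)/(7973 − 6255) = 1047.98/1718 = 0.61
a = C − MPC·Y = 4493.55 − 0.61(6255) = 4493.55 − 3815.55 = 678

a = 678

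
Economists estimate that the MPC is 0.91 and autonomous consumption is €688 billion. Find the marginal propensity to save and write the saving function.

MPS = 1 − MPC = 1 − 0.91 = 0.09
S = Y − C = -688 + 0.09Y

MPS = 0.09; S = -688 + 0.09Y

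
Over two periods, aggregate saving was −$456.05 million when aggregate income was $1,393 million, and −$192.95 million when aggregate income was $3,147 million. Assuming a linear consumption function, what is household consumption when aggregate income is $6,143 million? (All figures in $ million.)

C = 5886.55

MPS = ΔS/ΔY = (-192.95 − (-456.05))/(3147 − 1393) = 263.1/1754 = 0.15
MPC = 1 − MPS = 0.85
Autonomous saving = -456.05 − 0.15(1393) = -665, so a = 665
C = 665 + 0.85(6143) = 665 + 5221.55 = 5886.55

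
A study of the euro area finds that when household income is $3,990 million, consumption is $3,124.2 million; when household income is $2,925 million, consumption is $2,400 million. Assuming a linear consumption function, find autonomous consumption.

a = 411

MPC = ΔC/ΔY = (3124.2 − 2400)/(3990 − 2925) = 724.2/1065 = 0.68
a = C − MPC·Y = 2400 − 0.68(2925) = 2400 − 1989 = 411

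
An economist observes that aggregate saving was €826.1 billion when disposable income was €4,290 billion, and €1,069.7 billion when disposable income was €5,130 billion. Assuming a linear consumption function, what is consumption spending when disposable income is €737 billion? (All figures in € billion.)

C = 941.27

MPS = ΔS/ΔY = (1069.7 − 826.1)/(5130 − 4290) = 243.6/840 = 0.29
MPC = 1 − MPS = 0.71
Autonomous saving = 826.1 − 0.29(4290) = -418, so a = 418
C = 418 + 0.71(737) = 418 + 523.27 = 941.27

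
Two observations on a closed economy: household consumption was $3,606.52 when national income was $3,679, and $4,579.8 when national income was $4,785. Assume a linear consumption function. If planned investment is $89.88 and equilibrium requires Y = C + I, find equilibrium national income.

MPC = (4579.8 − 3606.52)/(4785 − 3679) = 973.28/1106 = 0.88
a = 3606.52 − 0.88(3679) = 369
Equilibrium: Y = 369 + 0.88Y + 89.88
0.12Y = 458.88, so Y = 458.88/0.12 = 3824

Y = 3824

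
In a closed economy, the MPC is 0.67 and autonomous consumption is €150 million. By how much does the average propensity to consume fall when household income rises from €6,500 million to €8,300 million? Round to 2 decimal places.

At Y = 6500: C = 150 + 0.67(6500) = 4505, APC = 4505/6500 = 0.693
At Y = 8300: C = 5711, APC = 5711/8300 = 0.688
Fall in APC = 0.693 − 0.688 = 0.005 ≈ 0.01

ΔAPC = 0.01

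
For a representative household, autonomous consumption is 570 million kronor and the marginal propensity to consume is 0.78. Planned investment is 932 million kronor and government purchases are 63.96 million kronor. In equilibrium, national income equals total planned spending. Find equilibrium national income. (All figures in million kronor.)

Y = 7118

Y = C + I + G = 570 + 0.78Y + 932 + 63.96
Y − 0.78Y = 1565.96
0.22Y = 1565.96, so Y = 1565.96/0.22 = 7118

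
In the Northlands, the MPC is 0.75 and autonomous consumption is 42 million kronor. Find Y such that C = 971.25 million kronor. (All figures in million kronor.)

42 + 0.75Y = 971.25
0.75Y = 929.25, so Y = 929.25/0.75 = 1239

Y = 1239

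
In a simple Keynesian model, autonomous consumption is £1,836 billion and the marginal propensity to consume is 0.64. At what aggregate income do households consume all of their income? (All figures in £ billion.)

At break-even, C = Y: 1836 + 0.64Y = Y
0.36Y = 1836, so Y = 1836/0.36 = 5100

Y = 5100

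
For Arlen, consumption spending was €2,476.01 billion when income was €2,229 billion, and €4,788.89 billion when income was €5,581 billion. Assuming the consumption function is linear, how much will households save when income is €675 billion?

MPC = (4788.89 − 2476.01)/(5581 − 2229) = 2312.88/3352 = 0.69
a = 2476.01 − 0.69(2229) = 2476.01 − 1538.01 = 938
C = 938 + 0.69(675) = 1403.75
S = 675 − 1403.75 = -728.75

S = -728.75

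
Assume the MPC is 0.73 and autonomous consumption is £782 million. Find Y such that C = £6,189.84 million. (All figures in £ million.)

782 + 0.73Y = 6189.84
0.73Y = 5407.84, so Y = 5407.84/0.73 = 7408

Y = 7408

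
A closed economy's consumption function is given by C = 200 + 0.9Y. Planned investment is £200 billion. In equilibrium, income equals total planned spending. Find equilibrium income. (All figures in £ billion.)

Y = 4000

Y = C + I = 200 + 0.9Y + 200
Y − 0.9Y = 400
0.1Y = 400, so Y = 400/0.1 = 4000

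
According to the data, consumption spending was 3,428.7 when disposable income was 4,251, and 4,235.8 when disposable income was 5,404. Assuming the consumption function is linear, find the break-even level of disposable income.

Y = 1510

MPC = (4235.8 − 3428.7)/(5404 − 4251) = 807.1/1153 = 0.7
a = 3428.7 − 0.7(4251) = 3428.7 − 2975.7 = 453
Break-even: Y = a/(1−MPC) = 453/0.3 = 1510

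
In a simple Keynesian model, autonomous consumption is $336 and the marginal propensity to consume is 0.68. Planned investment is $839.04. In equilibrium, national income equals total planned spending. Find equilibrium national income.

Y = 3672

Y = C + I = 336 + 0.68Y + 839.04
Y − 0.68Y = 1175.04
0.32Y = 1175.04, so Y = 1175.04/0.32 = 3672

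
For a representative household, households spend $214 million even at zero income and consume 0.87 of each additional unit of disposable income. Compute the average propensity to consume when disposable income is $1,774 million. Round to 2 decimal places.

APC = 0.99

C = 214 + 0.87(1774) = 1757.38
APC = C/Y = 1757.38/1774 = 0.99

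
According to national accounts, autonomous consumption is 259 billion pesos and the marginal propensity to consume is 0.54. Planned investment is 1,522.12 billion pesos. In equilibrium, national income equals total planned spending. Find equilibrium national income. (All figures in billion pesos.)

Y = 3872

Y = C + I = 259 + 0.54Y + 1522.12
Y − 0.54Y = 1781.12
0.46Y = 1781.12, so Y = 1781.12/0.46 = 3872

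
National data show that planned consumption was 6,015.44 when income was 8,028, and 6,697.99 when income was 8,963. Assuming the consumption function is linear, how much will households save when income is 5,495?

MPC = (6697.99 − 6015.44)/(8963 − 8028) = 682.55/935 = 0.73
a = 6015.44 − 0.73(8028) = 6015.44 − 5860.44 = 155
C = 155 + 0.73(5495) = 4166.35
S = 5495 − 4166.35 = 1328.65

S = 1328.65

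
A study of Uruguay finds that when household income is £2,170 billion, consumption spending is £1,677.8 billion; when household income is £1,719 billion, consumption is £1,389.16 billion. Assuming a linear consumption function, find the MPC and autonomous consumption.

MPC = ΔC/ΔY = (1677.8 − 1389.16)/(2170 − 1719) = 288.64/451 = 0.64
a = C − MPC·Y = 1389.16 − 0.64(1719) = 1389.16 − 1100.16 = 289

MPC = 0.64; a = 289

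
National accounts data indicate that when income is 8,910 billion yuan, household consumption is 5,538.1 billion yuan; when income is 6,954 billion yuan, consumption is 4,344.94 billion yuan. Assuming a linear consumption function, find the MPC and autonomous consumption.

MPC = 0.61; a = 103

MPC = ΔC/ΔY = (5538.1 − 4344.94)/(8910 − 6954) = 1193.16/1956 = 0.61
a = C − MPC·Y = 4344.94 − 0.61(6954) = 4344.94 − 4241.94 = 103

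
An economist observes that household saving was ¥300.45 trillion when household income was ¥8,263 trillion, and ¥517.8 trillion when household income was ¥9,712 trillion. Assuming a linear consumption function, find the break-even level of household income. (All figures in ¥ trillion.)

MPS = ΔS/ΔY = (517.8 − 300.45)/(9712 − 8263) = 217.35/1449 = 0.15
MPC = 1 − MPS = 0.85
From S(8263) = 300.45: −a + 0.15(8263) = 300.45, so a = 1239.45 − 300.45 = 939
Break-even (S = 0): Y = a/MPS = 939/0.15 = 6260

Y = 6260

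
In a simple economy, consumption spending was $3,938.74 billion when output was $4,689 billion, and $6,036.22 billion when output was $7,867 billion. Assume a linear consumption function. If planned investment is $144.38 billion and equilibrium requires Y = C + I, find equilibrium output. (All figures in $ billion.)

Y = 2907

MPC = (6036.22 − 3938.74)/(7867 − 4689) = 2097.48/3178 = 0.66
a = 3938.74 − 0.66(4689) = 844
Equilibrium: Y = 844 + 0.66Y + 144.38
0.34Y = 988.38, so Y = 988.38/0.34 = 2907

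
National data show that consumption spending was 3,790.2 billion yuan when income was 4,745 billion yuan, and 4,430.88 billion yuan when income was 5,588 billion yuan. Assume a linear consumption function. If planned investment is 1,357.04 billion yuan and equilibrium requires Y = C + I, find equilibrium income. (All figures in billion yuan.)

Y = 6421

MPC = (4430.88 − 3790.2)/(5588 − 4745) = 640.68/843 = 0.76
a = 3790.2 − 0.76(4745) = 184
Equilibrium: Y = 184 + 0.76Y + 1357.04
0.24Y = 1541.04, so Y = 1541.04/0.24 = 6421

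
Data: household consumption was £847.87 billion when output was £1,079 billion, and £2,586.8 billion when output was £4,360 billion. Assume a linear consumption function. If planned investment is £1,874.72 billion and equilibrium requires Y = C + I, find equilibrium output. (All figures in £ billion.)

MPC = (2586.8 − 847.87)/(4360 − 1079) = 1738.93/3281 = 0.53
a = 847.87 − 0.53(1079) = 276
Equilibrium: Y = 276 + 0.53Y + 1874.72
0.47Y = 2150.72, so Y = 2150.72/0.47 = 4576

Y = 4576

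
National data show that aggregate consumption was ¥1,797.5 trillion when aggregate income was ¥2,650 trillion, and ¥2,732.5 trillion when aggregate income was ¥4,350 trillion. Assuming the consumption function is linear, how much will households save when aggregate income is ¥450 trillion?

MPC = (2732.5 − 1797.5)/(4350 − 2650) = 935/1700 = 0.55
a = 1797.5 − 0.55(2650) = 1797.5 − 1457.5 = 340
C = 340 + 0.55(450) = 587.5
S = 450 − 587.5 = -137.5

S = -137.5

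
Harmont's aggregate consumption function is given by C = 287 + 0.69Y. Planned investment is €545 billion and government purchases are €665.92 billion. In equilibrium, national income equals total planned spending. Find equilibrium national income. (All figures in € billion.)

Y = C + I + G = 287 + 0.69Y + 545 + 665.92
Y − 0.69Y = 1497.92
0.31Y = 1497.92, so Y = 1497.92/0.31 = 4832

Y = 4832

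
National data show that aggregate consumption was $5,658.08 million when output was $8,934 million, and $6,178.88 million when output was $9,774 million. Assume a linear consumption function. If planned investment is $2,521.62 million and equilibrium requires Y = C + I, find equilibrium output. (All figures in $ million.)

MPC = (6178.88 − 5658.08)/(9774 − 8934) = 520.8/840 = 0.62
a = 5658.08 − 0.62(8934) = 119
Equilibrium: Y = 119 + 0.62Y + 2521.62
0.38Y = 2640.62, so Y = 2640.62/0.38 = 6949

Y = 6949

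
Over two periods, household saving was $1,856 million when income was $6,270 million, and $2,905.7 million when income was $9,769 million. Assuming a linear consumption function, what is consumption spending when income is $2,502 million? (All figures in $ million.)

C = 1776.4

MPS = ΔS/ΔY = (2905.7 − 1856)/(9769 − 6270) = 1049.7/3499 = 0.3
MPC = 1 − MPS = 0.7
Autonomous saving = 1856 − 0.3(6270) = -25, so a = 25
C = 25 + 0.7(2502) = 25 + 1751.4 = 1776.4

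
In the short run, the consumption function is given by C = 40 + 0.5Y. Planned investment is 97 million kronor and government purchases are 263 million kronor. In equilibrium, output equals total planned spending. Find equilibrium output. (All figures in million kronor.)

Y = 800

Y = C + I + G = 40 + 0.5Y + 97 + 263
Y − 0.5Y = 400
0.5Y = 400, so Y = 400/0.5 = 800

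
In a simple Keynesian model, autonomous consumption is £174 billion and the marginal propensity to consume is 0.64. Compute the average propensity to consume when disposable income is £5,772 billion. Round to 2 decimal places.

APC = 0.67

C = 174 + 0.64(5772) = 3868.08
APC = C/Y = 3868.08/5772 = 0.67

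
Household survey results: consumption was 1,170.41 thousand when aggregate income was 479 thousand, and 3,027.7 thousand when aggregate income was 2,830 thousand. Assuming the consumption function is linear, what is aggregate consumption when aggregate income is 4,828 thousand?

MPC = (3027.7 − 1170.41)/(2830 − 479) = 1857.29/2351 = 0.79
a = 1170.41 − 0.79(479) = 1170.41 − 378.41 = 792
C = 792 + 0.79(4828) = 792 + 3814.12 = 4606.12

C = 4606.12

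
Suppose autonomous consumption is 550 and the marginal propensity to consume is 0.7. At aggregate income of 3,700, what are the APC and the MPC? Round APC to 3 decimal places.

MPC = 0.7 (the slope of the consumption function)
C = 550 + 0.7(3700) = 3140, so APC = 3140/3700 = 0.849

APC = 0.849; MPC = 0.7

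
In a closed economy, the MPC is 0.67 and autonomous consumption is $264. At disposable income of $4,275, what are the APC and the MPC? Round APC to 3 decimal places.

APC = 0.732; MPC = 0.67

MPC = 0.67 (the slope of the consumption function)
C = 264 + 0.67(4275) = 3128.25, so APC = 3128.25/4275 = 0.732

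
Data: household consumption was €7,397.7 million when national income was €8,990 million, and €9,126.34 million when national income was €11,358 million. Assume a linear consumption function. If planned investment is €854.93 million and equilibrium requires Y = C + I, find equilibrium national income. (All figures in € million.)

Y = 6259

MPC = (9126.34 − 7397.7)/(11358 − 8990) = 1728.64/2368 = 0.73
a = 7397.7 − 0.73(8990) = 835
Equilibrium: Y = 835 + 0.73Y + 854.93
0.27Y = 1689.93, so Y = 1689.93/0.27 = 6259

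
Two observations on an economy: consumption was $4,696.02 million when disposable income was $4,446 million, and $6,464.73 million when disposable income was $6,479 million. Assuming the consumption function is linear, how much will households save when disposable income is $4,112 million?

MPC = (6464.73 − 4696.02)/(6479 − 4446) = 1768.71/2033 = 0.87
a = 4696.02 − 0.87(4446) = 4696.02 − 3868.02 = 828
C = 828 + 0.87(4112) = 4405.44
S = 4112 − 4405.44 = -293.44

S = -293.44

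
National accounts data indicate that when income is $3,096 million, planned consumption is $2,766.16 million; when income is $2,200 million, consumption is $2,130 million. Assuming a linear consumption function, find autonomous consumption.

MPC = ΔC/ΔY = (2766.16 − 2130)/(3096 − 2200) = 636.16/896 = 0.71
a = C − MPC·Y = 2130 − 0.71(2200) = 2130 − 1562 = 568

a = 568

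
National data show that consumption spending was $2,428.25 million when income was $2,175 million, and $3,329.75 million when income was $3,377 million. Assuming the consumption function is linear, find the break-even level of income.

Y = 3188

MPC = (3329.75 − 2428.25)/(3377 − 2175) = 901.5/1202 = 0.75
a = 2428.25 − 0.75(2175) = 2428.25 − 1631.25 = 797
Break-even: Y = a/(1−MPC) = 797/0.25 = 3188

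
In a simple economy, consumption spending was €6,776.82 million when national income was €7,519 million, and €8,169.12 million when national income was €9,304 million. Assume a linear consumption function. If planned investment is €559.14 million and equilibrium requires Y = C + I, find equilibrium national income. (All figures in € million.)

Y = 6687

MPC = (8169.12 − 6776.82)/(9304 − 7519) = 1392.3/1785 = 0.78
a = 6776.82 − 0.78(7519) = 912
Equilibrium: Y = 912 + 0.78Y + 559.14
0.22Y = 1471.14, so Y = 1471.14/0.22 = 6687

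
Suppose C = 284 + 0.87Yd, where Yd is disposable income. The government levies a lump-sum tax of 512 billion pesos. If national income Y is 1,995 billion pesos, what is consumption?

Yd = Y − T = 1995 − 512 = 1483
C = 284 + 0.87(1483) = 284 + 1290.21 = 1574.21

C = 1574.21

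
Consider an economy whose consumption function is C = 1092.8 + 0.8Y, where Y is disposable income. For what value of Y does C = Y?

At break-even, C = Y: 1092.8 + 0.8Y = Y
0.2Y = 1092.8, so Y = 1092.8/0.2 = 5464

Y = 5464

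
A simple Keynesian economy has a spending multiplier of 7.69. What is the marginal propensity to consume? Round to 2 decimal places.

k = 1/(1 − MPC), so 1 − MPC = 1/k = 1/7.69 = 0.1300
MPC = 1 − 0.1300 = 0.87

MPC = 0.87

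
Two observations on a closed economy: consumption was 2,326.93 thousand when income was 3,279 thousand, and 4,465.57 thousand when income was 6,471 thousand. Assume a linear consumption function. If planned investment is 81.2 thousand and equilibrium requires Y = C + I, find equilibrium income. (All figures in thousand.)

MPC = (4465.57 − 2326.93)/(6471 − 3279) = 2138.64/3192 = 0.67
a = 2326.93 − 0.67(3279) = 130
Equilibrium: Y = 130 + 0.67Y + 81.2
0.33Y = 211.2, so Y = 211.2/0.33 = 640

Y = 640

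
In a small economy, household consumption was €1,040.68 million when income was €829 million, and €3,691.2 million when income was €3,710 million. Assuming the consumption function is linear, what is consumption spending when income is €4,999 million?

MPC = (3691.2 − 1040.68)/(3710 − 829) = 2650.52/2881 = 0.92
a = 1040.68 − 0.92(829) = 1040.68 − 762.68 = 278
C = 278 + 0.92(4999) = 278 + 4599.08 = 4877.08

C = 4877.08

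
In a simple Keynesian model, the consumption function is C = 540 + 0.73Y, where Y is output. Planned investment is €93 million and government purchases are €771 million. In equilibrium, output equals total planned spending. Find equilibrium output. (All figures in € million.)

Y = C + I + G = 540 + 0.73Y + 93 + 771
Y − 0.73Y = 1404
0.27Y = 1404, so Y = 1404/0.27 = 5200

Y = 5200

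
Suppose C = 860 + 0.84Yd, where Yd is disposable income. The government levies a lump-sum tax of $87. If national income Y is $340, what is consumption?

C = 1072.52

Yd = Y − T = 340 − 87 = 253
C = 860 + 0.84(253) = 860 + 212.52 = 1072.52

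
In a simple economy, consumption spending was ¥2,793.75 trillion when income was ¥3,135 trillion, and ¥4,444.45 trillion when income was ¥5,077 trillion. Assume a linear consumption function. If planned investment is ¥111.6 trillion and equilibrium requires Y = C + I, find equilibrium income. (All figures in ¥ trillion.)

Y = 1604

MPC = (4444.45 − 2793.75)/(5077 − 3135) = 1650.7/1942 = 0.85
a = 2793.75 − 0.85(3135) = 129
Equilibrium: Y = 129 + 0.85Y + 111.6
0.15Y = 240.6, so Y = 240.6/0.15 = 1604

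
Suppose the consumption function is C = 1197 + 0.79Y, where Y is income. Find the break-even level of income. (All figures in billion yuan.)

At break-even, C = Y: 1197 + 0.79Y = Y
0.21Y = 1197, so Y = 1197/0.21 = 5700

Y = 5700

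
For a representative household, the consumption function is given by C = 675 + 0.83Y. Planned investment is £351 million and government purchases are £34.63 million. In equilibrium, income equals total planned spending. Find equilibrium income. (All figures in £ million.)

Y = 6239

Y = C + I + G = 675 + 0.83Y + 351 + 34.63
Y − 0.83Y = 1060.63
0.17Y = 1060.63, so Y = 1060.63/0.17 = 6239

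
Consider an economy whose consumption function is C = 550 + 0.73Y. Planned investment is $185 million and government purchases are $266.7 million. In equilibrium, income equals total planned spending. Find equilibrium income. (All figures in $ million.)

Y = 3710

Y = C + I + G = 550 + 0.73Y + 185 + 266.7
Y − 0.73Y = 1001.7
0.27Y = 1001.7, so Y = 1001.7/0.27 = 3710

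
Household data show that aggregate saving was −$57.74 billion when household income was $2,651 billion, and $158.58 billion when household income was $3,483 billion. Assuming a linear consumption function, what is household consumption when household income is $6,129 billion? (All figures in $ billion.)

MPS = ΔS/ΔY = (158.58 − (-57.74))/(3483 − 2651) = 216.32/832 = 0.26
MPC = 1 − MPS = 0.74
Autonomous saving = -57.74 − 0.26(2651) = -747, so a = 747
C = 747 + 0.74(6129) = 747 + 4535.46 = 5282.46

C = 5282.46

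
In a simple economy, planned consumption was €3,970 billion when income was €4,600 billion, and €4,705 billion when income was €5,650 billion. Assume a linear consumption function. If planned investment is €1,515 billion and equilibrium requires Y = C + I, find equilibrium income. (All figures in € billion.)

Y = 7550

MPC = (4705 − 3970)/(5650 − 4600) = 735/1050 = 0.7
a = 3970 − 0.7(4600) = 750
Equilibrium: Y = 750 + 0.7Y + 1515
0.3Y = 2265, so Y = 2265/0.3 = 7550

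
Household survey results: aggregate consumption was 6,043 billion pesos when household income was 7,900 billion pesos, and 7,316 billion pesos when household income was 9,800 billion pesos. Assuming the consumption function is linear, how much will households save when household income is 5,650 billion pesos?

MPC = (7316 − 6043)/(9800 − 7900) = 1273/1900 = 0.67
a = 6043 − 0.67(7900) = 6043 − 5293 = 750
C = 750 + 0.67(5650) = 4535.5
S = 5650 − 4535.5 = 1114.5

S = 1114.5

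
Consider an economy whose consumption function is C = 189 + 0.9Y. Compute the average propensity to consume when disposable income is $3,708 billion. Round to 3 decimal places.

C = 189 + 0.9(3708) = 3526.2
APC = C/Y = 3526.2/3708 = 0.951

APC = 0.951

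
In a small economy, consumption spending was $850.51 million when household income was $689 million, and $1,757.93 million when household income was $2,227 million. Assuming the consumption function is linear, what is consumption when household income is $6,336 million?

C = 4182.24

MPC = (1757.93 − 850.51)/(2227 − 689) = 907.42/1538 = 0.59
a = 850.51 − 0.59(689) = 850.51 − 406.51 = 444
C = 444 + 0.59(6336) = 444 + 3738.24 = 4182.24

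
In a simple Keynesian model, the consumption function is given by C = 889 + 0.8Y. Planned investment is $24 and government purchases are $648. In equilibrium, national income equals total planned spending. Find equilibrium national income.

Y = C + I + G = 889 + 0.8Y + 24 + 648
Y − 0.8Y = 1561
0.2Y = 1561, so Y = 1561/0.2 = 7805

Y = 7805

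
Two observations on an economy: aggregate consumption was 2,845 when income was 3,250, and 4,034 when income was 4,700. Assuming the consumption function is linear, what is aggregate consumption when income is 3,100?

C = 2722

MPC = (4034 − 2845)/(4700 − 3250) = 1189/1450 = 0.82
a = 2845 − 0.82(3250) = 2845 − 2665 = 180
C = 180 + 0.82(3100) = 180 + 2542 = 2722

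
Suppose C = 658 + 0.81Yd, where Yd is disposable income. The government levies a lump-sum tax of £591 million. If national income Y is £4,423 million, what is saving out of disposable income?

S = 70.08

Yd = Y − T = 4423 − 591 = 3832
C = 658 + 0.81(3832) = 658 + 3103.92 = 3761.92
S = Yd − C = 3832 − 3761.92 = 70.08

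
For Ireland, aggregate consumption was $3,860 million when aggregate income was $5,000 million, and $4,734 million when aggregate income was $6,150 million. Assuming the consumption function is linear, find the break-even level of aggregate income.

MPC = (4734 − 3860)/(6150 − 5000) = 874/1150 = 0.76
a = 3860 − 0.76(5000) = 3860 − 3800 = 60
Break-even: Y = a/(1−MPC) = 60/0.24 = 250

Y = 250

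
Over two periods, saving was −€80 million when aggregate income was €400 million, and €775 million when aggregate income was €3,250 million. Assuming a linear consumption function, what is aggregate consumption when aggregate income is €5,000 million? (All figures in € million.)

C = 3700

MPS = ΔS/ΔY = (775 − (-80))/(3250 − 400) = 855/2850 = 0.3
MPC = 1 − MPS = 0.7
Autonomous saving = -80 − 0.3(400) = -200, so a = 200
C = 200 + 0.7(5000) = 200 + 3500 = 3700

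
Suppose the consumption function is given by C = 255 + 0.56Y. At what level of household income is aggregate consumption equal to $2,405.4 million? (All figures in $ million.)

Y = 3840

255 + 0.56Y = 2405.4
0.56Y = 2150.4, so Y = 2150.4/0.56 = 3840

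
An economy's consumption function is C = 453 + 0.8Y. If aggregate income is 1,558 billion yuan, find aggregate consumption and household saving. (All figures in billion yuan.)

C = 1699.4; S = -141.4

C = 453 + 0.8(1558) = 453 + 1246.4 = 1699.4
S = Y − C = 1558 − 1699.4 = -141.4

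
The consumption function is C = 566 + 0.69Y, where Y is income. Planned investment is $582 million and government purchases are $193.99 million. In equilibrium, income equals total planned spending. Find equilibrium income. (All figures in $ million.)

Y = C + I + G = 566 + 0.69Y + 582 + 193.99
Y − 0.69Y = 1341.99
0.31Y = 1341.99, so Y = 1341.99/0.31 = 4329

Y = 4329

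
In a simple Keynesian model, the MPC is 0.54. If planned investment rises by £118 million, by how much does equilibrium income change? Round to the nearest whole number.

ΔY ≈ 257

The multiplier is 1/(1 − MPC) = 1/0.46.
ΔY = 118/0.46 = 256.52 ≈ 257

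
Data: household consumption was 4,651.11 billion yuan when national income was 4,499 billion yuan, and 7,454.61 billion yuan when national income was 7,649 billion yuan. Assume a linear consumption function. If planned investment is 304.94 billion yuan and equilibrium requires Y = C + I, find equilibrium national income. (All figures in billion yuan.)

MPC = (7454.61 − 4651.11)/(7649 − 4499) = 2803.5/3150 = 0.89
a = 4651.11 − 0.89(4499) = 647
Equilibrium: Y = 647 + 0.89Y + 304.94
0.11Y = 951.94, so Y = 951.94/0.11 = 8654

Y = 8654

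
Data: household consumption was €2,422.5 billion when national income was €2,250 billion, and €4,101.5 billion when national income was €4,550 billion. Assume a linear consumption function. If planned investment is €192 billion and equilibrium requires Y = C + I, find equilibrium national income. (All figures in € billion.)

MPC = (4101.5 − 2422.5)/(4550 − 2250) = 1679/2300 = 0.73
a = 2422.5 − 0.73(2250) = 780
Equilibrium: Y = 780 + 0.73Y + 192
0.27Y = 972, so Y = 972/0.27 = 3600

Y = 3600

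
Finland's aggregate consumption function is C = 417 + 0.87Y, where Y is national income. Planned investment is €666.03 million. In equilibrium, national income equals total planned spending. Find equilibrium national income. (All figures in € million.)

Y = C + I = 417 + 0.87Y + 666.03
Y − 0.87Y = 1083.03
0.13Y = 1083.03, so Y = 1083.03/0.13 = 8331

Y = 8331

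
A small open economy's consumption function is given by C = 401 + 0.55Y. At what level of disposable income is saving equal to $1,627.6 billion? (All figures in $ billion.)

S = Y − C = -401 + 0.45Y
-401 + 0.45Y = 1627.6, so 0.45Y = 2028.6 and Y = 4508

Y = 4508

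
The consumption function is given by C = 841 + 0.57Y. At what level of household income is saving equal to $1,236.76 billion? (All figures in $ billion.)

S = Y − C = -841 + 0.43Y
-841 + 0.43Y = 1236.76, so 0.43Y = 2077.76 and Y = 4832

Y = 4832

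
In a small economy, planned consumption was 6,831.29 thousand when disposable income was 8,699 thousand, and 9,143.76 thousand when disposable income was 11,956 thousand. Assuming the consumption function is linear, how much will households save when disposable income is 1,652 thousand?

MPC = (9143.76 − 6831.29)/(11956 − 8699) = 2312.47/3257 = 0.71
a = 6831.29 − 0.71(8699) = 6831.29 − 6176.29 = 655
C = 655 + 0.71(1652) = 1827.92
S = 1652 − 1827.92 = -175.92

S = -175.92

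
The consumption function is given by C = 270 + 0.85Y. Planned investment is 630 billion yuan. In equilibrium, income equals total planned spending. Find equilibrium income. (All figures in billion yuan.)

Y = C + I = 270 + 0.85Y + 630
Y − 0.85Y = 900
0.15Y = 900, so Y = 900/0.15 = 6000

Y = 6000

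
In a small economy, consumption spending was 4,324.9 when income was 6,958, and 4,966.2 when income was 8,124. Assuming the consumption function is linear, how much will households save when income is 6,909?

MPC = (4966.2 − 4324.9)/(8124 − 6958) = 641.3/1166 = 0.55
a = 4324.9 − 0.55(6958) = 4324.9 − 3826.9 = 498
C = 498 + 0.55(6909) = 4297.95
S = 6909 − 4297.95 = 2611.05

S = 2611.05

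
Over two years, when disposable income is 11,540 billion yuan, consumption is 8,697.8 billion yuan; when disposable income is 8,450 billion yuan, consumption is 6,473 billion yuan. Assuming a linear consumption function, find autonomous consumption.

MPC = ΔC/ΔY = (8697.8 − 6473)/(11540 − 8450) = 2224.8/3090 = 0.72
a = C − MPC·Y = 6473 − 0.72(8450) = 6473 − 6084 = 389

a = 389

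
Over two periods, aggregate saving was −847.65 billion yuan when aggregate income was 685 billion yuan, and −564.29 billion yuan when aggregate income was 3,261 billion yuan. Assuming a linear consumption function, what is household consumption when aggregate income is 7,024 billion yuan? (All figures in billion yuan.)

MPS = ΔS/ΔY = (-564.29 − (-847.65))/(3261 − 685) = 283.36/2576 = 0.11
MPC = 1 − MPS = 0.89
Autonomous saving = -847.65 − 0.11(685) = -923, so a = 923
C = 923 + 0.89(7024) = 923 + 6251.36 = 7174.36

C = 7174.36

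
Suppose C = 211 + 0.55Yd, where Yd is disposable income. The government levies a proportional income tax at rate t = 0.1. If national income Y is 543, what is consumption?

C = 479.785

Yd = (1 − 0.1)(543) = 0.9(543) = 488.7
C = 211 + 0.55(488.7) = 211 + 268.785 = 479.785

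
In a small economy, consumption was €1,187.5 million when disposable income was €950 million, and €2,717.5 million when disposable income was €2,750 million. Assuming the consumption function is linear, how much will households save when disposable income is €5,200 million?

S = 400

MPC = (2717.5 − 1187.5)/(2750 − 950) = 1530/1800 = 0.85
a = 1187.5 − 0.85(950) = 1187.5 − 807.5 = 380
C = 380 + 0.85(5200) = 4800
S = 5200 − 4800 = 400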